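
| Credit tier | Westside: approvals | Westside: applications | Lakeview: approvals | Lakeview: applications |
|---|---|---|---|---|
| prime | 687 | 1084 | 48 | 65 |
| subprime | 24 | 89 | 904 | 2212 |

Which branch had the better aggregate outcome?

Prime: Westside 687/1084 = 63.4%, Lakeview 48/65 = 73.8% → Lakeview
Subprime: Westside 24/89 = 27.0%, Lakeview 904/2212 = 40.9% → Lakeview
Overall: Westside 711/1173 = 60.6%, Lakeview 952/2277 = 41.8% → Westside
(Lakeview wins every credit group but Westside wins overall — Lakeview's applications skew toward the low-rate subprime group.)

Westside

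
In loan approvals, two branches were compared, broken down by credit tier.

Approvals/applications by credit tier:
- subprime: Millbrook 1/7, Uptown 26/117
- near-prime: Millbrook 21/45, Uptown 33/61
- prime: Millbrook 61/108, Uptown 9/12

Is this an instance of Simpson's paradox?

Yes

Subprime: Millbrook 1/7 = 14.3%, Uptown 26/117 = 22.2% → Uptown
Near-prime: Millbrook 21/45 = 46.7%, Uptown 33/61 = 54.1% → Uptown
Prime: Millbrook 61/108 = 56.5%, Uptown 9/12 = 75.0% → Uptown
Overall: Millbrook 83/160 = 51.9%, Uptown 68/190 = 35.8% → Millbrook
Uptown wins each credit group but Millbrook wins overall — the comparison reverses. Uptown's applications skew toward subprime, which has a lower base rate.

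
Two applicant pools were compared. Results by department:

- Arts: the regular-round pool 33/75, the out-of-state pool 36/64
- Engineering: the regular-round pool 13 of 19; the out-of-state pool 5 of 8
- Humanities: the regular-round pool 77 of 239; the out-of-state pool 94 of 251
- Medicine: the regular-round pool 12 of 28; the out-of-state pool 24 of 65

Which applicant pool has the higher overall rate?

the out-of-state pool

Arts: the regular-round pool 33/75 = 44.0%, the out-of-state pool 36/64 = 56.2% → the out-of-state pool
Engineering: the regular-round pool 13/19 = 68.4%, the out-of-state pool 5/8 = 62.5% → the regular-round pool
Humanities: the regular-round pool 77/239 = 32.2%, the out-of-state pool 94/251 = 37.5% → the out-of-state pool
Medicine: the regular-round pool 12/28 = 42.9%, the out-of-state pool 24/65 = 36.9% → the regular-round pool
Overall: the regular-round pool 135/361 = 37.4%, the out-of-state pool 159/388 = 41.0% → the out-of-state pool
(Neither sweeps every department group, but the out-of-state pool has the higher pooled rate.)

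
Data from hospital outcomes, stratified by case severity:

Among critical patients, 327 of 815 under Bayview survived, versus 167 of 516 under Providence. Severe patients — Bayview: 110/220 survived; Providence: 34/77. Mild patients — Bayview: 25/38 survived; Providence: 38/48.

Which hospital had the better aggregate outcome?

Bayview

Critical: Bayview 327/815 = 40.1%, Providence 167/516 = 32.4% → Bayview
Severe: Bayview 110/220 = 50.0%, Providence 34/77 = 44.2% → Bayview
Mild: Bayview 25/38 = 65.8%, Providence 38/48 = 79.2% → Providence
Overall: Bayview 462/1073 = 43.1%, Providence 239/641 = 37.3% → Bayview
(Neither sweeps every case group, but Bayview has the higher pooled rate.)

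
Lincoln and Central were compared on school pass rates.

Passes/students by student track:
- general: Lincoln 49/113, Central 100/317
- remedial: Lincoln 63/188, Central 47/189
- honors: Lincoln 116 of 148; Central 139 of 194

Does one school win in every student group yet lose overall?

General: Lincoln 49/113 = 43.4%, Central 100/317 = 31.5% → Lincoln
Remedial: Lincoln 63/188 = 33.5%, Central 47/189 = 24.9% → Lincoln
Honors: Lincoln 116/148 = 78.4%, Central 139/194 = 71.6% → Lincoln
Overall: Lincoln 228/449 = 50.8%, Central 286/700 = 40.9% → Lincoln
Lincoln wins overall and in every student group — no reversal.

No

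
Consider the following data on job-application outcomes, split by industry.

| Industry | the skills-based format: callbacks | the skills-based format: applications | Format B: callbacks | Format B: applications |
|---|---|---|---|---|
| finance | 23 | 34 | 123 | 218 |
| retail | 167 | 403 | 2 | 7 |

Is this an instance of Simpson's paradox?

Finance: the skills-based format 23/34 = 67.6%, Format B 123/218 = 56.4% → the skills-based format
Retail: the skills-based format 167/403 = 41.4%, Format B 2/7 = 28.6% → the skills-based format
Overall: the skills-based format 190/437 = 43.5%, Format B 125/225 = 55.6% → Format B
The skills-based format wins each industry group but Format B wins overall — the comparison reverses. The skills-based format's applications skew toward retail, which has a lower base rate.

Yes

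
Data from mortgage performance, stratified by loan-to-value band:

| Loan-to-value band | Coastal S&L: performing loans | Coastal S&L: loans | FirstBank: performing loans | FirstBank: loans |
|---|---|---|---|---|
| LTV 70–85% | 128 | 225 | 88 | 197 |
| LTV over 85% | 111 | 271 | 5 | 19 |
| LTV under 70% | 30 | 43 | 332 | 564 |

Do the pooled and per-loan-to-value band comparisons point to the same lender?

No

LTV 70–85%: Coastal S&L 128/225 = 56.9%, FirstBank 88/197 = 44.7% → Coastal S&L
LTV over 85%: Coastal S&L 111/271 = 41.0%, FirstBank 5/19 = 26.3% → Coastal S&L
LTV under 70%: Coastal S&L 30/43 = 69.8%, FirstBank 332/564 = 58.9% → Coastal S&L
Overall: Coastal S&L 269/539 = 49.9%, FirstBank 425/780 = 54.5% → FirstBank
Coastal S&L wins each loan-to-value group but FirstBank wins overall — the comparison reverses. Coastal S&L's loans skew toward LTV over 85%, which has a lower base rate.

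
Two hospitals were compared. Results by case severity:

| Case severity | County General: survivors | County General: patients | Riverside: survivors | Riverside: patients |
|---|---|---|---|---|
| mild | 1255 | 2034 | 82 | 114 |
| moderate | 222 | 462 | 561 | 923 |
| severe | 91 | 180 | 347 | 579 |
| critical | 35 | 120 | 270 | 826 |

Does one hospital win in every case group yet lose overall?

Mild: County General 1255/2034 = 61.7%, Riverside 82/114 = 71.9% → Riverside
Moderate: County General 222/462 = 48.1%, Riverside 561/923 = 60.8% → Riverside
Severe: County General 91/180 = 50.6%, Riverside 347/579 = 59.9% → Riverside
Critical: County General 35/120 = 29.2%, Riverside 270/826 = 32.7% → Riverside
Overall: County General 1603/2796 = 57.3%, Riverside 1260/2442 = 51.6% → County General
Riverside wins each case group but County General wins overall — the comparison reverses. Riverside's patients skew toward critical, which has a lower base rate.

Yes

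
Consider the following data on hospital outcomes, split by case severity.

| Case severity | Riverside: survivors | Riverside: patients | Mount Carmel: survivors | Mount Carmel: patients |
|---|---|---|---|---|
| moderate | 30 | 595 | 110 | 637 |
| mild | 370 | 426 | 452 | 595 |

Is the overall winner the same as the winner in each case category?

Moderate: Riverside 30/595 = 5.0%, Mount Carmel 110/637 = 17.3% → Mount Carmel
Mild: Riverside 370/426 = 86.9%, Mount Carmel 452/595 = 76.0% → Riverside
Overall: Riverside 400/1021 = 39.2%, Mount Carmel 562/1232 = 45.6% → Mount Carmel
Neither sweeps: Riverside wins 1 of 2 groups, Mount Carmel wins 1. Mount Carmel wins overall but not every group — no Simpson reversal.

No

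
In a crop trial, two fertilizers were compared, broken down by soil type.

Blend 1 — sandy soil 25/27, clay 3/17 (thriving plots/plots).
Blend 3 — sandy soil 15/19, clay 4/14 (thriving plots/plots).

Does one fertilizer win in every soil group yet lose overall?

Sandy soil: Blend 1 25/27 = 92.6%, Blend 3 15/19 = 78.9% → Blend 1
Clay: Blend 1 3/17 = 17.6%, Blend 3 4/14 = 28.6% → Blend 3
Overall: Blend 1 28/44 = 63.6%, Blend 3 19/33 = 57.6% → Blend 1
Neither sweeps: Blend 1 wins 1 of 2 groups, Blend 3 wins 1. Blend 1 wins overall but not every group — no Simpson reversal.

No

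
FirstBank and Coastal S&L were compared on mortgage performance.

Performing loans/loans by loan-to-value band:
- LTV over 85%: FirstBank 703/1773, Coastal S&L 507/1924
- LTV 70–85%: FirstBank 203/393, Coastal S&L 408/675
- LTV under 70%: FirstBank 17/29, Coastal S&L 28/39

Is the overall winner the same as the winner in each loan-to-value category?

LTV over 85%: FirstBank 703/1773 = 39.7%, Coastal S&L 507/1924 = 26.4% → FirstBank
LTV 70–85%: FirstBank 203/393 = 51.7%, Coastal S&L 408/675 = 60.4% → Coastal S&L
LTV under 70%: FirstBank 17/29 = 58.6%, Coastal S&L 28/39 = 71.8% → Coastal S&L
Overall: FirstBank 923/2195 = 42.1%, Coastal S&L 943/2638 = 35.7% → FirstBank
Neither sweeps: FirstBank wins 1 of 3 groups, Coastal S&L wins 2. FirstBank wins overall but not every group — no Simpson reversal.

No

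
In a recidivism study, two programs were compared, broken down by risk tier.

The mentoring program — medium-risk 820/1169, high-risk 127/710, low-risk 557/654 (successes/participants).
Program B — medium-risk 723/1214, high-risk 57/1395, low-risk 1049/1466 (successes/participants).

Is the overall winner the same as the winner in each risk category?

Yes

Medium-risk: the mentoring program 820/1169 = 70.1%, Program B 723/1214 = 59.6% → the mentoring program
High-risk: the mentoring program 127/710 = 17.9%, Program B 57/1395 = 4.1% → the mentoring program
Low-risk: the mentoring program 557/654 = 85.2%, Program B 1049/1466 = 71.6% → the mentoring program
Overall: the mentoring program 1504/2533 = 59.4%, Program B 1829/4075 = 44.9% → the mentoring program
The mentoring program wins overall and in every risk group — no reversal.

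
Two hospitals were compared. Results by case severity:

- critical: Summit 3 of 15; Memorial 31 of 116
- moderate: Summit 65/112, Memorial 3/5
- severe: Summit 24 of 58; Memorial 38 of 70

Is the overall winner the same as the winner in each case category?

No

Critical: Summit 3/15 = 20.0%, Memorial 31/116 = 26.7% → Memorial
Moderate: Summit 65/112 = 58.0%, Memorial 3/5 = 60.0% → Memorial
Severe: Summit 24/58 = 41.4%, Memorial 38/70 = 54.3% → Memorial
Overall: Summit 92/185 = 49.7%, Memorial 72/191 = 37.7% → Summit
Memorial wins each case group but Summit wins overall — the comparison reverses. Memorial's patients skew toward critical, which has a lower base rate.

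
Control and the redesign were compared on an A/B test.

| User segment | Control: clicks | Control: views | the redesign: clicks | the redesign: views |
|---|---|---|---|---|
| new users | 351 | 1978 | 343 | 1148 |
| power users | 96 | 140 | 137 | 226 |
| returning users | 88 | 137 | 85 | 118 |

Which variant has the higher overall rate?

New users: Control 351/1978 = 17.7%, the redesign 343/1148 = 29.9% → the redesign
Power users: Control 96/140 = 68.6%, the redesign 137/226 = 60.6% → Control
Returning users: Control 88/137 = 64.2%, the redesign 85/118 = 72.0% → the redesign
Overall: Control 535/2255 = 23.7%, the redesign 565/1492 = 37.9% → the redesign
(Neither sweeps every user group, but the redesign has the higher pooled rate.)

the redesign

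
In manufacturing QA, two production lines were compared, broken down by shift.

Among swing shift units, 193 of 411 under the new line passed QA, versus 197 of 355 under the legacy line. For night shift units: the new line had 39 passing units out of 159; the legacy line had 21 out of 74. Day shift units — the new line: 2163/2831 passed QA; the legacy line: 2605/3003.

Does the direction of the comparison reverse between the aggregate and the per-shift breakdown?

No

Swing shift: the new line 193/411 = 47.0%, the legacy line 197/355 = 55.5% → the legacy line
Night shift: the new line 39/159 = 24.5%, the legacy line 21/74 = 28.4% → the legacy line
Day shift: the new line 2163/2831 = 76.4%, the legacy line 2605/3003 = 86.7% → the legacy line
Overall: the new line 2395/3401 = 70.4%, the legacy line 2823/3432 = 82.3% → the legacy line
The legacy line wins overall and in every shift group — no reversal.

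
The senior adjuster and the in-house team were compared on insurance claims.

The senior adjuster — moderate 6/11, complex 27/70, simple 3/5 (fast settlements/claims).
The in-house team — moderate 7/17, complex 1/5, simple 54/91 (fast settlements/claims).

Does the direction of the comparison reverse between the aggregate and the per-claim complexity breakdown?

Moderate: the senior adjuster 6/11 = 54.5%, the in-house team 7/17 = 41.2% → the senior adjuster
Complex: the senior adjuster 27/70 = 38.6%, the in-house team 1/5 = 20.0% → the senior adjuster
Simple: the senior adjuster 3/5 = 60.0%, the in-house team 54/91 = 59.3% → the senior adjuster
Overall: the senior adjuster 36/86 = 41.9%, the in-house team 62/113 = 54.9% → the in-house team
The senior adjuster wins each claim group but the in-house team wins overall — the comparison reverses. The senior adjuster's claims skew toward complex, which has a lower base rate.

Yes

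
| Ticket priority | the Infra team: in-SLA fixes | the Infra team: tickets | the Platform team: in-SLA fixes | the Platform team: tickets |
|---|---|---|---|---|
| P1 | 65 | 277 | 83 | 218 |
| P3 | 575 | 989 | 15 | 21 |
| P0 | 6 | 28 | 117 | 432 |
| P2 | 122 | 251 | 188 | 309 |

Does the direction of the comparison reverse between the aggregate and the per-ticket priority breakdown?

P1: the Infra team 65/277 = 23.5%, the Platform team 83/218 = 38.1% → the Platform team
P3: the Infra team 575/989 = 58.1%, the Platform team 15/21 = 71.4% → the Platform team
P0: the Infra team 6/28 = 21.4%, the Platform team 117/432 = 27.1% → the Platform team
P2: the Infra team 122/251 = 48.6%, the Platform team 188/309 = 60.8% → the Platform team
Overall: the Infra team 768/1545 = 49.7%, the Platform team 403/980 = 41.1% → the Infra team
The Platform team wins each ticket group but the Infra team wins overall — the comparison reverses. The Platform team's tickets skew toward P0, which has a lower base rate.

Yes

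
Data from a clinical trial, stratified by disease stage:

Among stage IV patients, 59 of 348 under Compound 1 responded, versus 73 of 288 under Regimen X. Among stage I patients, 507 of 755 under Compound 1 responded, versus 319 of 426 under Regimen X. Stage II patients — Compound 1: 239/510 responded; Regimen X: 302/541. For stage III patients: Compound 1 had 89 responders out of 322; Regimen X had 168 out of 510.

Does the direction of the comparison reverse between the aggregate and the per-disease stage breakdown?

Stage IV: Compound 1 59/348 = 17.0%, Regimen X 73/288 = 25.3% → Regimen X
Stage I: Compound 1 507/755 = 67.2%, Regimen X 319/426 = 74.9% → Regimen X
Stage II: Compound 1 239/510 = 46.9%, Regimen X 302/541 = 55.8% → Regimen X
Stage III: Compound 1 89/322 = 27.6%, Regimen X 168/510 = 32.9% → Regimen X
Overall: Compound 1 894/1935 = 46.2%, Regimen X 862/1765 = 48.8% → Regimen X
Regimen X wins overall and in every disease group — no reversal.

No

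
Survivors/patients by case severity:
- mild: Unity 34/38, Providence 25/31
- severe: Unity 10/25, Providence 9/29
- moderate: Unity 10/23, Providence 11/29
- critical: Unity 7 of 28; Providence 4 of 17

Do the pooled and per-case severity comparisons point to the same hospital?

Yes

Mild: Unity 34/38 = 89.5%, Providence 25/31 = 80.6% → Unity
Severe: Unity 10/25 = 40.0%, Providence 9/29 = 31.0% → Unity
Moderate: Unity 10/23 = 43.5%, Providence 11/29 = 37.9% → Unity
Critical: Unity 7/28 = 25.0%, Providence 4/17 = 23.5% → Unity
Overall: Unity 61/114 = 53.5%, Providence 49/106 = 46.2% → Unity
Unity wins overall and in every case group — no reversal.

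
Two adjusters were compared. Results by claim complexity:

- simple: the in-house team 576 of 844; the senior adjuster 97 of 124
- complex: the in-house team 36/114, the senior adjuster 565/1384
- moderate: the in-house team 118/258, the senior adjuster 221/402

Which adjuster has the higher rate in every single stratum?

the senior adjuster

Simple: the in-house team 576/844 = 68.2%, the senior adjuster 97/124 = 78.2% → the senior adjuster
Complex: the in-house team 36/114 = 31.6%, the senior adjuster 565/1384 = 40.8% → the senior adjuster
Moderate: the in-house team 118/258 = 45.7%, the senior adjuster 221/402 = 55.0% → the senior adjuster
The senior adjuster has the higher rate in all 3 groups.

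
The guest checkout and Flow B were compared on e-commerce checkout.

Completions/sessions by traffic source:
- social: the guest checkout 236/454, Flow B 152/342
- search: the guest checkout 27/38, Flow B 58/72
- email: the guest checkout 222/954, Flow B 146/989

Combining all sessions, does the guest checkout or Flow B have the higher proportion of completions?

the guest checkout

Social: the guest checkout 236/454 = 52.0%, Flow B 152/342 = 44.4% → the guest checkout
Search: the guest checkout 27/38 = 71.1%, Flow B 58/72 = 80.6% → Flow B
Email: the guest checkout 222/954 = 23.3%, Flow B 146/989 = 14.8% → the guest checkout
Overall: the guest checkout 485/1446 = 33.5%, Flow B 356/1403 = 25.4% → the guest checkout
(Neither sweeps every traffic group, but the guest checkout has the higher pooled rate.)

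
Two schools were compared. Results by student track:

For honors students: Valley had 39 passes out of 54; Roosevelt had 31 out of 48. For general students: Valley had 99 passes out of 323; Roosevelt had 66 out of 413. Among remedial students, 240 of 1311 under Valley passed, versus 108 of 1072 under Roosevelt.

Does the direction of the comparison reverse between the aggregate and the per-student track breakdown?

No

Honors: Valley 39/54 = 72.2%, Roosevelt 31/48 = 64.6% → Valley
General: Valley 99/323 = 30.7%, Roosevelt 66/413 = 16.0% → Valley
Remedial: Valley 240/1311 = 18.3%, Roosevelt 108/1072 = 10.1% → Valley
Overall: Valley 378/1688 = 22.4%, Roosevelt 205/1533 = 13.4% → Valley
Valley wins overall and in every student group — no reversal.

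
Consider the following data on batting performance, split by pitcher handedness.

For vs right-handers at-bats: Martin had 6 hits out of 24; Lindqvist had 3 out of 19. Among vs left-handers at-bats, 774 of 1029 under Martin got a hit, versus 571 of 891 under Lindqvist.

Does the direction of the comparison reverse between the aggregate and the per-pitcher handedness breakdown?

No

Vs right-handers: Martin 6/24 = 25.0%, Lindqvist 3/19 = 15.8% → Martin
Vs left-handers: Martin 774/1029 = 75.2%, Lindqvist 571/891 = 64.1% → Martin
Overall: Martin 780/1053 = 74.1%, Lindqvist 574/910 = 63.1% → Martin
Martin wins overall and in every pitcher group — no reversal.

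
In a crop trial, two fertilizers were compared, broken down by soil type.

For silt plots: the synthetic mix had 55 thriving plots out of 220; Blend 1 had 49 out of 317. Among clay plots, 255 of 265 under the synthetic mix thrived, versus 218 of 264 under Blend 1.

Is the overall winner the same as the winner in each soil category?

Yes

Silt: the synthetic mix 55/220 = 25.0%, Blend 1 49/317 = 15.5% → the synthetic mix
Clay: the synthetic mix 255/265 = 96.2%, Blend 1 218/264 = 82.6% → the synthetic mix
Overall: the synthetic mix 310/485 = 63.9%, Blend 1 267/581 = 46.0% → the synthetic mix
The synthetic mix wins overall and in every soil group — no reversal.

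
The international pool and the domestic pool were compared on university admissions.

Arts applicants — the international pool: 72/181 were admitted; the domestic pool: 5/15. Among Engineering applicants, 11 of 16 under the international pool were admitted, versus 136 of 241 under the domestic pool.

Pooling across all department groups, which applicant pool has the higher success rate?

the domestic pool

Arts: the international pool 72/181 = 39.8%, the domestic pool 5/15 = 33.3% → the international pool
Engineering: the international pool 11/16 = 68.8%, the domestic pool 136/241 = 56.4% → the international pool
Overall: the international pool 83/197 = 42.1%, the domestic pool 141/256 = 55.1% → the domestic pool
(The international pool wins every department group but the domestic pool wins overall — the international pool's applicants skew toward the low-rate Arts group.)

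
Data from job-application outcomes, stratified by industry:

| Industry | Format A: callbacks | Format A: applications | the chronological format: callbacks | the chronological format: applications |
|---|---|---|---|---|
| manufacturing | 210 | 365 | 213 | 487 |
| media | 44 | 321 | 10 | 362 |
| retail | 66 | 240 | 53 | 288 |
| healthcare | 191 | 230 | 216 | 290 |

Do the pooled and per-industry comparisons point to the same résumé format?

Yes

Manufacturing: Format A 210/365 = 57.5%, the chronological format 213/487 = 43.7% → Format A
Media: Format A 44/321 = 13.7%, the chronological format 10/362 = 2.8% → Format A
Retail: Format A 66/240 = 27.5%, the chronological format 53/288 = 18.4% → Format A
Healthcare: Format A 191/230 = 83.0%, the chronological format 216/290 = 74.5% → Format A
Overall: Format A 511/1156 = 44.2%, the chronological format 492/1427 = 34.5% → Format A
Format A wins overall and in every industry group — no reversal.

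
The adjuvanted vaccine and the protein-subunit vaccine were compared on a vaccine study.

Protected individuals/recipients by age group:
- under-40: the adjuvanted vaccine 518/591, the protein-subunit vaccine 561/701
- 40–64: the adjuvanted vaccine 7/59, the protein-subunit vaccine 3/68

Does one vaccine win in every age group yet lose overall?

Under-40: the adjuvanted vaccine 518/591 = 87.6%, the protein-subunit vaccine 561/701 = 80.0% → the adjuvanted vaccine
40–64: the adjuvanted vaccine 7/59 = 11.9%, the protein-subunit vaccine 3/68 = 4.4% → the adjuvanted vaccine
Overall: the adjuvanted vaccine 525/650 = 80.8%, the protein-subunit vaccine 564/769 = 73.3% → the adjuvanted vaccine
The adjuvanted vaccine wins overall and in every age group — no reversal.

No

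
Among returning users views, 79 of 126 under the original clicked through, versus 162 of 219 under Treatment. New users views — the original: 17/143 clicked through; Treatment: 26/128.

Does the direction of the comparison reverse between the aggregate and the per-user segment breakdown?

No

Returning users: the original 79/126 = 62.7%, Treatment 162/219 = 74.0% → Treatment
New users: the original 17/143 = 11.9%, Treatment 26/128 = 20.3% → Treatment
Overall: the original 96/269 = 35.7%, Treatment 188/347 = 54.2% → Treatment
Treatment wins overall and in every user group — no reversal.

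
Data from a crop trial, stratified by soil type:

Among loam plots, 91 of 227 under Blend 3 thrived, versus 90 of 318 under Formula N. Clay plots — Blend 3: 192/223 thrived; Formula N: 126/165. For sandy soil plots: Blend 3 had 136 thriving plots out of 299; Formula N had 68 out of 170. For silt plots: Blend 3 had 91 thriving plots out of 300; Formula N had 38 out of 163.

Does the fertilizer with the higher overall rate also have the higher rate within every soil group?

Loam: Blend 3 91/227 = 40.1%, Formula N 90/318 = 28.3% → Blend 3
Clay: Blend 3 192/223 = 86.1%, Formula N 126/165 = 76.4% → Blend 3
Sandy soil: Blend 3 136/299 = 45.5%, Formula N 68/170 = 40.0% → Blend 3
Silt: Blend 3 91/300 = 30.3%, Formula N 38/163 = 23.3% → Blend 3
Overall: Blend 3 510/1049 = 48.6%, Formula N 322/816 = 39.5% → Blend 3
Blend 3 wins overall and in every soil group — no reversal.

Yes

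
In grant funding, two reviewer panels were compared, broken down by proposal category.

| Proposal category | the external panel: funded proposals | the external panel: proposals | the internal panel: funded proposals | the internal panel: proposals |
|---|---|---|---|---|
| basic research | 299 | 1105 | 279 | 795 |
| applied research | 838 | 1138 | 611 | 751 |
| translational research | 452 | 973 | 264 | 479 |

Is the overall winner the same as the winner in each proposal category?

Yes

Basic research: the external panel 299/1105 = 27.1%, the internal panel 279/795 = 35.1% → the internal panel
Applied research: the external panel 838/1138 = 73.6%, the internal panel 611/751 = 81.4% → the internal panel
Translational research: the external panel 452/973 = 46.5%, the internal panel 264/479 = 55.1% → the internal panel
Overall: the external panel 1589/3216 = 49.4%, the internal panel 1154/2025 = 57.0% → the internal panel
The internal panel wins overall and in every proposal group — no reversal.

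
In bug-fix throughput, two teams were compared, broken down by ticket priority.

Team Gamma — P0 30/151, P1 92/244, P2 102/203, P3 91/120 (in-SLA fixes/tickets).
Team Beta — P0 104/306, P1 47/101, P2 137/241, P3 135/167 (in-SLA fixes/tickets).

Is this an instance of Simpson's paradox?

No

P0: Team Gamma 30/151 = 19.9%, Team Beta 104/306 = 34.0% → Team Beta
P1: Team Gamma 92/244 = 37.7%, Team Beta 47/101 = 46.5% → Team Beta
P2: Team Gamma 102/203 = 50.2%, Team Beta 137/241 = 56.8% → Team Beta
P3: Team Gamma 91/120 = 75.8%, Team Beta 135/167 = 80.8% → Team Beta
Overall: Team Gamma 315/718 = 43.9%, Team Beta 423/815 = 51.9% → Team Beta
Team Beta wins overall and in every ticket group — no reversal.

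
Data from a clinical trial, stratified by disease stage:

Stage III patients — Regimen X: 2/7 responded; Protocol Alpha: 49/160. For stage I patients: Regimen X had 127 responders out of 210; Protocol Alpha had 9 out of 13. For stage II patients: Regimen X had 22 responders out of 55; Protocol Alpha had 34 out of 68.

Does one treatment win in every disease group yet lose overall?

Stage III: Regimen X 2/7 = 28.6%, Protocol Alpha 49/160 = 30.6% → Protocol Alpha
Stage I: Regimen X 127/210 = 60.5%, Protocol Alpha 9/13 = 69.2% → Protocol Alpha
Stage II: Regimen X 22/55 = 40.0%, Protocol Alpha 34/68 = 50.0% → Protocol Alpha
Overall: Regimen X 151/272 = 55.5%, Protocol Alpha 92/241 = 38.2% → Regimen X
Protocol Alpha wins each disease group but Regimen X wins overall — the comparison reverses. Protocol Alpha's patients skew toward stage III, which has a lower base rate.

Yes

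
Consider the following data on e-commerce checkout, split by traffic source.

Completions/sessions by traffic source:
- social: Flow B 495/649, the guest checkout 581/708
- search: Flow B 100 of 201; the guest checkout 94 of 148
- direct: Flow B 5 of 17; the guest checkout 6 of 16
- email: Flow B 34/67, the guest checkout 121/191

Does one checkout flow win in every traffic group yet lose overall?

No

Social: Flow B 495/649 = 76.3%, the guest checkout 581/708 = 82.1% → the guest checkout
Search: Flow B 100/201 = 49.8%, the guest checkout 94/148 = 63.5% → the guest checkout
Direct: Flow B 5/17 = 29.4%, the guest checkout 6/16 = 37.5% → the guest checkout
Email: Flow B 34/67 = 50.7%, the guest checkout 121/191 = 63.4% → the guest checkout
Overall: Flow B 634/934 = 67.9%, the guest checkout 802/1063 = 75.4% → the guest checkout
The guest checkout wins overall and in every traffic group — no reversal.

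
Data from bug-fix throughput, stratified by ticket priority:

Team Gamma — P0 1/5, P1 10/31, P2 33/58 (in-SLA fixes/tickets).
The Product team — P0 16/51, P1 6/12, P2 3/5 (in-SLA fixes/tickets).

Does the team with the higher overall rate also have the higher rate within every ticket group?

P0: Team Gamma 1/5 = 20.0%, the Product team 16/51 = 31.4% → the Product team
P1: Team Gamma 10/31 = 32.3%, the Product team 6/12 = 50.0% → the Product team
P2: Team Gamma 33/58 = 56.9%, the Product team 3/5 = 60.0% → the Product team
Overall: Team Gamma 44/94 = 46.8%, the Product team 25/68 = 36.8% → Team Gamma
The Product team wins each ticket group but Team Gamma wins overall — the comparison reverses. The Product team's tickets skew toward P0, which has a lower base rate.

No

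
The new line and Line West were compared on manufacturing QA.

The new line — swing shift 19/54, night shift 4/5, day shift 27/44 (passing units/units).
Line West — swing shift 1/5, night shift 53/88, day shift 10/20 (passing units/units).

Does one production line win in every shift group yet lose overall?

Swing shift: the new line 19/54 = 35.2%, Line West 1/5 = 20.0% → the new line
Night shift: the new line 4/5 = 80.0%, Line West 53/88 = 60.2% → the new line
Day shift: the new line 27/44 = 61.4%, Line West 10/20 = 50.0% → the new line
Overall: the new line 50/103 = 48.5%, Line West 64/113 = 56.6% → Line West
The new line wins each shift group but Line West wins overall — the comparison reverses. The new line's units skew toward swing shift, which has a lower base rate.

Yes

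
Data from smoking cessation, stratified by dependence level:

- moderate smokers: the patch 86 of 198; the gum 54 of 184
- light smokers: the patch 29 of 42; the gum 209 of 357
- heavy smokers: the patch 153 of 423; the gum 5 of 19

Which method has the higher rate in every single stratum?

the patch

Moderate smokers: the patch 86/198 = 43.4%, the gum 54/184 = 29.3% → the patch
Light smokers: the patch 29/42 = 69.0%, the gum 209/357 = 58.5% → the patch
Heavy smokers: the patch 153/423 = 36.2%, the gum 5/19 = 26.3% → the patch
The patch has the higher rate in all 3 groups.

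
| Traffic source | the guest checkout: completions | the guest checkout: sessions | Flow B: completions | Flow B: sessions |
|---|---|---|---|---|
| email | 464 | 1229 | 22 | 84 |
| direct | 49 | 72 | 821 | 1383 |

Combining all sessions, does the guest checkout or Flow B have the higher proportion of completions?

Email: the guest checkout 464/1229 = 37.8%, Flow B 22/84 = 26.2% → the guest checkout
Direct: the guest checkout 49/72 = 68.1%, Flow B 821/1383 = 59.4% → the guest checkout
Overall: the guest checkout 513/1301 = 39.4%, Flow B 843/1467 = 57.5% → Flow B
(The guest checkout wins every traffic group but Flow B wins overall — the guest checkout's sessions skew toward the low-rate email group.)

Flow B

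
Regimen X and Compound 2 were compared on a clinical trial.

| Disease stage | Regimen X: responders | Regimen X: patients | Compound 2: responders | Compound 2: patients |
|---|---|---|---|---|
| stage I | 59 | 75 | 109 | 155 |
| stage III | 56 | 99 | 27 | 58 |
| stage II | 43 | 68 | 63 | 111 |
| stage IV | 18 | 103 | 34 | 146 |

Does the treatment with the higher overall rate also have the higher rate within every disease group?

No

Stage I: Regimen X 59/75 = 78.7%, Compound 2 109/155 = 70.3% → Regimen X
Stage III: Regimen X 56/99 = 56.6%, Compound 2 27/58 = 46.6% → Regimen X
Stage II: Regimen X 43/68 = 63.2%, Compound 2 63/111 = 56.8% → Regimen X
Stage IV: Regimen X 18/103 = 17.5%, Compound 2 34/146 = 23.3% → Compound 2
Overall: Regimen X 176/345 = 51.0%, Compound 2 233/470 = 49.6% → Regimen X
Neither sweeps: Regimen X wins 3 of 4 groups, Compound 2 wins 1. Regimen X wins overall but not every group — no Simpson reversal.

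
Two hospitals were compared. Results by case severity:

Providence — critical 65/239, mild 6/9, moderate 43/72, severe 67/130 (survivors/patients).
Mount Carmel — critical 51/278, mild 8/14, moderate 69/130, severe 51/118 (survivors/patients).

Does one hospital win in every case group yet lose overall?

No

Critical: Providence 65/239 = 27.2%, Mount Carmel 51/278 = 18.3% → Providence
Mild: Providence 6/9 = 66.7%, Mount Carmel 8/14 = 57.1% → Providence
Moderate: Providence 43/72 = 59.7%, Mount Carmel 69/130 = 53.1% → Providence
Severe: Providence 67/130 = 51.5%, Mount Carmel 51/118 = 43.2% → Providence
Overall: Providence 181/450 = 40.2%, Mount Carmel 179/540 = 33.1% → Providence
Providence wins overall and in every case group — no reversal.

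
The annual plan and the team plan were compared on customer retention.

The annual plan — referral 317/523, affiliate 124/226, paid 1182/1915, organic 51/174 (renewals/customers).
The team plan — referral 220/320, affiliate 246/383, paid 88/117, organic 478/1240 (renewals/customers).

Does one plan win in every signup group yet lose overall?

Referral: the annual plan 317/523 = 60.6%, the team plan 220/320 = 68.8% → the team plan
Affiliate: the annual plan 124/226 = 54.9%, the team plan 246/383 = 64.2% → the team plan
Paid: the annual plan 1182/1915 = 61.7%, the team plan 88/117 = 75.2% → the team plan
Organic: the annual plan 51/174 = 29.3%, the team plan 478/1240 = 38.5% → the team plan
Overall: the annual plan 1674/2838 = 59.0%, the team plan 1032/2060 = 50.1% → the annual plan
The team plan wins each signup group but the annual plan wins overall — the comparison reverses. The team plan's customers skew toward organic, which has a lower base rate.

Yes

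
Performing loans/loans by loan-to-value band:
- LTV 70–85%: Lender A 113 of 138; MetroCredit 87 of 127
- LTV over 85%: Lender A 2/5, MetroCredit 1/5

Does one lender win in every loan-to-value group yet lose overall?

No

LTV 70–85%: Lender A 113/138 = 81.9%, MetroCredit 87/127 = 68.5% → Lender A
LTV over 85%: Lender A 2/5 = 40.0%, MetroCredit 1/5 = 20.0% → Lender A
Overall: Lender A 115/143 = 80.4%, MetroCredit 88/132 = 66.7% → Lender A
Lender A wins overall and in every loan-to-value group — no reversal.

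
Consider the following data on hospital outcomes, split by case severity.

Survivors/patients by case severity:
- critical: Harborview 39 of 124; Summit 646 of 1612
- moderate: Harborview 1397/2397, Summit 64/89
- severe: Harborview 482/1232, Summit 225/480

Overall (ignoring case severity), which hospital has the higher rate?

Harborview

Critical: Harborview 39/124 = 31.5%, Summit 646/1612 = 40.1% → Summit
Moderate: Harborview 1397/2397 = 58.3%, Summit 64/89 = 71.9% → Summit
Severe: Harborview 482/1232 = 39.1%, Summit 225/480 = 46.9% → Summit
Overall: Harborview 1918/3753 = 51.1%, Summit 935/2181 = 42.9% → Harborview
(Summit wins every case group but Harborview wins overall — Summit's patients skew toward the low-rate critical group.)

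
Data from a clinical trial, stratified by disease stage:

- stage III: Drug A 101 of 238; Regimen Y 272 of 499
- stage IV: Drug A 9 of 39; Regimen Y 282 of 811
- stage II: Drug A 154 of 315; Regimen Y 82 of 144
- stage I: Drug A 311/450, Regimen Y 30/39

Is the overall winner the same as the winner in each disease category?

No

Stage III: Drug A 101/238 = 42.4%, Regimen Y 272/499 = 54.5% → Regimen Y
Stage IV: Drug A 9/39 = 23.1%, Regimen Y 282/811 = 34.8% → Regimen Y
Stage II: Drug A 154/315 = 48.9%, Regimen Y 82/144 = 56.9% → Regimen Y
Stage I: Drug A 311/450 = 69.1%, Regimen Y 30/39 = 76.9% → Regimen Y
Overall: Drug A 575/1042 = 55.2%, Regimen Y 666/1493 = 44.6% → Drug A
Regimen Y wins each disease group but Drug A wins overall — the comparison reverses. Regimen Y's patients skew toward stage IV, which has a lower base rate.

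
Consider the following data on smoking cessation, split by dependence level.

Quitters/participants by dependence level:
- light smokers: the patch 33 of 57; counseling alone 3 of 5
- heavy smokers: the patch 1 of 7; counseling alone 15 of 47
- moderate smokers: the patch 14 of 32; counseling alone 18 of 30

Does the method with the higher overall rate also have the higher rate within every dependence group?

Light smokers: the patch 33/57 = 57.9%, counseling alone 3/5 = 60.0% → counseling alone
Heavy smokers: the patch 1/7 = 14.3%, counseling alone 15/47 = 31.9% → counseling alone
Moderate smokers: the patch 14/32 = 43.8%, counseling alone 18/30 = 60.0% → counseling alone
Overall: the patch 48/96 = 50.0%, counseling alone 36/82 = 43.9% → the patch
Counseling alone wins each dependence group but the patch wins overall — the comparison reverses. Counseling alone's participants skew toward heavy smokers, which has a lower base rate.

No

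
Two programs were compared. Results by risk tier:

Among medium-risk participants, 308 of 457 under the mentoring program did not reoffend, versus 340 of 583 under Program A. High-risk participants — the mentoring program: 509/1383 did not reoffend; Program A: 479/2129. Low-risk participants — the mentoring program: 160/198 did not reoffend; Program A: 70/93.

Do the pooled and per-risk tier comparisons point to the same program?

Yes

Medium-risk: the mentoring program 308/457 = 67.4%, Program A 340/583 = 58.3% → the mentoring program
High-risk: the mentoring program 509/1383 = 36.8%, Program A 479/2129 = 22.5% → the mentoring program
Low-risk: the mentoring program 160/198 = 80.8%, Program A 70/93 = 75.3% → the mentoring program
Overall: the mentoring program 977/2038 = 47.9%, Program A 889/2805 = 31.7% → the mentoring program
The mentoring program wins overall and in every risk group — no reversal.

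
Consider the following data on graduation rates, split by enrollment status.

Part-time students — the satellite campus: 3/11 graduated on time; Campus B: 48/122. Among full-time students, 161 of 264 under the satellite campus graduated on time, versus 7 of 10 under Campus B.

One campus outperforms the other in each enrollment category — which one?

Part-time: the satellite campus 3/11 = 27.3%, Campus B 48/122 = 39.3% → Campus B
Full-time: the satellite campus 161/264 = 61.0%, Campus B 7/10 = 70.0% → Campus B
Campus B has the higher rate in both groups.

Campus B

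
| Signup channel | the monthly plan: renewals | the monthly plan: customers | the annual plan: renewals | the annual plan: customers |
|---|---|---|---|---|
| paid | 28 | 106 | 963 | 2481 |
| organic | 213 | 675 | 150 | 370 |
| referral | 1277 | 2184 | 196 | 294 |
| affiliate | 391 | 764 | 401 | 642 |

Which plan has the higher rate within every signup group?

the annual plan

Paid: the monthly plan 28/106 = 26.4%, the annual plan 963/2481 = 38.8% → the annual plan
Organic: the monthly plan 213/675 = 31.6%, the annual plan 150/370 = 40.5% → the annual plan
Referral: the monthly plan 1277/2184 = 58.5%, the annual plan 196/294 = 66.7% → the annual plan
Affiliate: the monthly plan 391/764 = 51.2%, the annual plan 401/642 = 62.5% → the annual plan
The annual plan has the higher rate in all 4 groups.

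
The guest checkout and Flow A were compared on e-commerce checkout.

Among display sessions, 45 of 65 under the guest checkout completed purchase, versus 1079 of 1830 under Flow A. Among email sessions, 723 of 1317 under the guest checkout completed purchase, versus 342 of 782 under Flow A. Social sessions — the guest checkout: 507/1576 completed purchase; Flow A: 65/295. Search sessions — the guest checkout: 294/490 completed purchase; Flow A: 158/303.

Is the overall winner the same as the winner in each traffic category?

Display: the guest checkout 45/65 = 69.2%, Flow A 1079/1830 = 59.0% → the guest checkout
Email: the guest checkout 723/1317 = 54.9%, Flow A 342/782 = 43.7% → the guest checkout
Social: the guest checkout 507/1576 = 32.2%, Flow A 65/295 = 22.0% → the guest checkout
Search: the guest checkout 294/490 = 60.0%, Flow A 158/303 = 52.1% → the guest checkout
Overall: the guest checkout 1569/3448 = 45.5%, Flow A 1644/3210 = 51.2% → Flow A
The guest checkout wins each traffic group but Flow A wins overall — the comparison reverses. The guest checkout's sessions skew toward social, which has a lower base rate.

No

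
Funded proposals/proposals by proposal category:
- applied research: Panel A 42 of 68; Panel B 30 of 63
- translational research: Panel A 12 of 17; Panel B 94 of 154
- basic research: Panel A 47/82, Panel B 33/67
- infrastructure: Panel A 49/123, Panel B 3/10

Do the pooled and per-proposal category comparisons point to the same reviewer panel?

No

Applied research: Panel A 42/68 = 61.8%, Panel B 30/63 = 47.6% → Panel A
Translational research: Panel A 12/17 = 70.6%, Panel B 94/154 = 61.0% → Panel A
Basic research: Panel A 47/82 = 57.3%, Panel B 33/67 = 49.3% → Panel A
Infrastructure: Panel A 49/123 = 39.8%, Panel B 3/10 = 30.0% → Panel A
Overall: Panel A 150/290 = 51.7%, Panel B 160/294 = 54.4% → Panel B
Panel A wins each proposal group but Panel B wins overall — the comparison reverses. Panel A's proposals skew toward infrastructure, which has a lower base rate.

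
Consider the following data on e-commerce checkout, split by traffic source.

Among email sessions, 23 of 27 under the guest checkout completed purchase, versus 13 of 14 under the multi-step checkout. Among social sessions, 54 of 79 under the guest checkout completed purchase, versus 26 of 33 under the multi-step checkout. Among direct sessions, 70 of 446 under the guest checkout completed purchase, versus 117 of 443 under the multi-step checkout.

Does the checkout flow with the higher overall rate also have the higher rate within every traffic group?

Email: the guest checkout 23/27 = 85.2%, the multi-step checkout 13/14 = 92.9% → the multi-step checkout
Social: the guest checkout 54/79 = 68.4%, the multi-step checkout 26/33 = 78.8% → the multi-step checkout
Direct: the guest checkout 70/446 = 15.7%, the multi-step checkout 117/443 = 26.4% → the multi-step checkout
Overall: the guest checkout 147/552 = 26.6%, the multi-step checkout 156/490 = 31.8% → the multi-step checkout
The multi-step checkout wins overall and in every traffic group — no reversal.

Yes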